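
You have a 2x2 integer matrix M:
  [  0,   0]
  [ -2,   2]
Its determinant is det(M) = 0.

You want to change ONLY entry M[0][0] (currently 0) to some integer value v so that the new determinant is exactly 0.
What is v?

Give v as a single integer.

Answer: 0

Derivation:
det is linear in entry M[0][0]: det = old_det + (v - 0) * C_00
Cofactor C_00 = 2
Want det = 0: 0 + (v - 0) * 2 = 0
  (v - 0) = 0 / 2 = 0
  v = 0 + (0) = 0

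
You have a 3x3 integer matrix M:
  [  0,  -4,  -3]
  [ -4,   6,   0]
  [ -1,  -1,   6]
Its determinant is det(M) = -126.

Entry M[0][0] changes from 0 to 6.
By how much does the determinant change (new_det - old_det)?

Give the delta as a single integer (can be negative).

Answer: 216

Derivation:
Cofactor C_00 = 36
Entry delta = 6 - 0 = 6
Det delta = entry_delta * cofactor = 6 * 36 = 216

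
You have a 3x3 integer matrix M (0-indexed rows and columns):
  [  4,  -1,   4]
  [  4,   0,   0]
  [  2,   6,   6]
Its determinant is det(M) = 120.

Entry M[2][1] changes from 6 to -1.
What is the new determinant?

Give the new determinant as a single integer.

Answer: 8

Derivation:
det is linear in row 2: changing M[2][1] by delta changes det by delta * cofactor(2,1).
Cofactor C_21 = (-1)^(2+1) * minor(2,1) = 16
Entry delta = -1 - 6 = -7
Det delta = -7 * 16 = -112
New det = 120 + -112 = 8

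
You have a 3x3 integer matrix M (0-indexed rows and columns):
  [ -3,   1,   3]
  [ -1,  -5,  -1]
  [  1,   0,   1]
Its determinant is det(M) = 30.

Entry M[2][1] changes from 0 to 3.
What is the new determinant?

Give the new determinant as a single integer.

Answer: 12

Derivation:
det is linear in row 2: changing M[2][1] by delta changes det by delta * cofactor(2,1).
Cofactor C_21 = (-1)^(2+1) * minor(2,1) = -6
Entry delta = 3 - 0 = 3
Det delta = 3 * -6 = -18
New det = 30 + -18 = 12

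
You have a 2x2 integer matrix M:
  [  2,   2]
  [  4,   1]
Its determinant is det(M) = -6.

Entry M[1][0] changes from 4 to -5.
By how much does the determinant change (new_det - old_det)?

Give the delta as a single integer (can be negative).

Cofactor C_10 = -2
Entry delta = -5 - 4 = -9
Det delta = entry_delta * cofactor = -9 * -2 = 18

Answer: 18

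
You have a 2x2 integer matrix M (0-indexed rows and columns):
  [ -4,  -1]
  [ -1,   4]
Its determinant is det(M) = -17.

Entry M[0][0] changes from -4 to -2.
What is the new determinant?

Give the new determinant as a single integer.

Answer: -9

Derivation:
det is linear in row 0: changing M[0][0] by delta changes det by delta * cofactor(0,0).
Cofactor C_00 = (-1)^(0+0) * minor(0,0) = 4
Entry delta = -2 - -4 = 2
Det delta = 2 * 4 = 8
New det = -17 + 8 = -9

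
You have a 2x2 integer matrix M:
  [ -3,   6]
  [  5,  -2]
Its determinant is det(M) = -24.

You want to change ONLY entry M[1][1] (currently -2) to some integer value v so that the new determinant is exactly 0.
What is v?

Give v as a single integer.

det is linear in entry M[1][1]: det = old_det + (v - -2) * C_11
Cofactor C_11 = -3
Want det = 0: -24 + (v - -2) * -3 = 0
  (v - -2) = 24 / -3 = -8
  v = -2 + (-8) = -10

Answer: -10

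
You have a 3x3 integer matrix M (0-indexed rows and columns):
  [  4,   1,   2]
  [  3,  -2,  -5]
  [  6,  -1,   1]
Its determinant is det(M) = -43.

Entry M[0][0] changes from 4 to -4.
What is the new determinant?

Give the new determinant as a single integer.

Answer: 13

Derivation:
det is linear in row 0: changing M[0][0] by delta changes det by delta * cofactor(0,0).
Cofactor C_00 = (-1)^(0+0) * minor(0,0) = -7
Entry delta = -4 - 4 = -8
Det delta = -8 * -7 = 56
New det = -43 + 56 = 13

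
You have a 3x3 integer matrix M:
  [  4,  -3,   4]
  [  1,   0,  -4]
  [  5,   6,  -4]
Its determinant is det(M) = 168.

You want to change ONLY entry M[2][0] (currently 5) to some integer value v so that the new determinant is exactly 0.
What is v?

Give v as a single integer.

det is linear in entry M[2][0]: det = old_det + (v - 5) * C_20
Cofactor C_20 = 12
Want det = 0: 168 + (v - 5) * 12 = 0
  (v - 5) = -168 / 12 = -14
  v = 5 + (-14) = -9

Answer: -9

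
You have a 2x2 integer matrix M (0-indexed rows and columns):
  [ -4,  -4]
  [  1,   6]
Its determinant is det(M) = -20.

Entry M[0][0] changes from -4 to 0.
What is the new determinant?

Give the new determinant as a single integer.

Answer: 4

Derivation:
det is linear in row 0: changing M[0][0] by delta changes det by delta * cofactor(0,0).
Cofactor C_00 = (-1)^(0+0) * minor(0,0) = 6
Entry delta = 0 - -4 = 4
Det delta = 4 * 6 = 24
New det = -20 + 24 = 4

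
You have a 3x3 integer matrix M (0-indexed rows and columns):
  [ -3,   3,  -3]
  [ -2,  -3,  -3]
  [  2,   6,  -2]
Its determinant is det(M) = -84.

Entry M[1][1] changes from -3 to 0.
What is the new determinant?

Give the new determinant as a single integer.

Answer: -48

Derivation:
det is linear in row 1: changing M[1][1] by delta changes det by delta * cofactor(1,1).
Cofactor C_11 = (-1)^(1+1) * minor(1,1) = 12
Entry delta = 0 - -3 = 3
Det delta = 3 * 12 = 36
New det = -84 + 36 = -48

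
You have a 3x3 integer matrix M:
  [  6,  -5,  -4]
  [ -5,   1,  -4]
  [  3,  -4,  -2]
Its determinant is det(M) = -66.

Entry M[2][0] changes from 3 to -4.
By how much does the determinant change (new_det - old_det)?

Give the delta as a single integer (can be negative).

Answer: -168

Derivation:
Cofactor C_20 = 24
Entry delta = -4 - 3 = -7
Det delta = entry_delta * cofactor = -7 * 24 = -168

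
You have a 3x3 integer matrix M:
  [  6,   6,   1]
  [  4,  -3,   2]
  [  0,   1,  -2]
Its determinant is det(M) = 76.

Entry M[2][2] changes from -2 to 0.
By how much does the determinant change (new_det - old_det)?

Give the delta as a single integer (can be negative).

Cofactor C_22 = -42
Entry delta = 0 - -2 = 2
Det delta = entry_delta * cofactor = 2 * -42 = -84

Answer: -84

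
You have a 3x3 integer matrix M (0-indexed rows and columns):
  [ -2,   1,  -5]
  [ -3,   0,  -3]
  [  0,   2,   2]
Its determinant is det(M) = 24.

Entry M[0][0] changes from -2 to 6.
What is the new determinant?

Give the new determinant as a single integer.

det is linear in row 0: changing M[0][0] by delta changes det by delta * cofactor(0,0).
Cofactor C_00 = (-1)^(0+0) * minor(0,0) = 6
Entry delta = 6 - -2 = 8
Det delta = 8 * 6 = 48
New det = 24 + 48 = 72

Answer: 72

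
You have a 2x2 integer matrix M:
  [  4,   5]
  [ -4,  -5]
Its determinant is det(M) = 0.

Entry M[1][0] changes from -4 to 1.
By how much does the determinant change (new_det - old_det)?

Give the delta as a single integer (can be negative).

Answer: -25

Derivation:
Cofactor C_10 = -5
Entry delta = 1 - -4 = 5
Det delta = entry_delta * cofactor = 5 * -5 = -25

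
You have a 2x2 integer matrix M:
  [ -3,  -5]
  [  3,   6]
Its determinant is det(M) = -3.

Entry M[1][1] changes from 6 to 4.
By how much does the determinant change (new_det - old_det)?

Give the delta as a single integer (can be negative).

Answer: 6

Derivation:
Cofactor C_11 = -3
Entry delta = 4 - 6 = -2
Det delta = entry_delta * cofactor = -2 * -3 = 6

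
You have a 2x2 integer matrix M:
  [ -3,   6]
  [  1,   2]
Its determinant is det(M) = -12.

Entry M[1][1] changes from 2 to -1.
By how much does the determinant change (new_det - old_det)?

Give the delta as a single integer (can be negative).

Answer: 9

Derivation:
Cofactor C_11 = -3
Entry delta = -1 - 2 = -3
Det delta = entry_delta * cofactor = -3 * -3 = 9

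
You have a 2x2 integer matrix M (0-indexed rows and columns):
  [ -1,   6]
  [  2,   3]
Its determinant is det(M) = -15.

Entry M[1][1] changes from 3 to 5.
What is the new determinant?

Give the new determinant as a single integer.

det is linear in row 1: changing M[1][1] by delta changes det by delta * cofactor(1,1).
Cofactor C_11 = (-1)^(1+1) * minor(1,1) = -1
Entry delta = 5 - 3 = 2
Det delta = 2 * -1 = -2
New det = -15 + -2 = -17

Answer: -17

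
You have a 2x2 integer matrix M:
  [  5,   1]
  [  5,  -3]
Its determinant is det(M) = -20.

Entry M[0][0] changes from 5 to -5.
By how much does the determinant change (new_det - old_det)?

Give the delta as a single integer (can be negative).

Cofactor C_00 = -3
Entry delta = -5 - 5 = -10
Det delta = entry_delta * cofactor = -10 * -3 = 30

Answer: 30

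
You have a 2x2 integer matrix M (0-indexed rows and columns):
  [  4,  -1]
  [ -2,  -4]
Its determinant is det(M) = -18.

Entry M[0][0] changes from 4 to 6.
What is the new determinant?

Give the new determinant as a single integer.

det is linear in row 0: changing M[0][0] by delta changes det by delta * cofactor(0,0).
Cofactor C_00 = (-1)^(0+0) * minor(0,0) = -4
Entry delta = 6 - 4 = 2
Det delta = 2 * -4 = -8
New det = -18 + -8 = -26

Answer: -26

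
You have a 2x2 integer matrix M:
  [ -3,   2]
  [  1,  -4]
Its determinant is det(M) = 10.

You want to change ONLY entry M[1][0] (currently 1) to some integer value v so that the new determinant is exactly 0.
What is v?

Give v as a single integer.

det is linear in entry M[1][0]: det = old_det + (v - 1) * C_10
Cofactor C_10 = -2
Want det = 0: 10 + (v - 1) * -2 = 0
  (v - 1) = -10 / -2 = 5
  v = 1 + (5) = 6

Answer: 6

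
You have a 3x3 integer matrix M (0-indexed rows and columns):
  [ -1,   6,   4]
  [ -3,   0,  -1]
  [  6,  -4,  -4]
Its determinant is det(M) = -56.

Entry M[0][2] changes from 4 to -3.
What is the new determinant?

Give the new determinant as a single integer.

Answer: -140

Derivation:
det is linear in row 0: changing M[0][2] by delta changes det by delta * cofactor(0,2).
Cofactor C_02 = (-1)^(0+2) * minor(0,2) = 12
Entry delta = -3 - 4 = -7
Det delta = -7 * 12 = -84
New det = -56 + -84 = -140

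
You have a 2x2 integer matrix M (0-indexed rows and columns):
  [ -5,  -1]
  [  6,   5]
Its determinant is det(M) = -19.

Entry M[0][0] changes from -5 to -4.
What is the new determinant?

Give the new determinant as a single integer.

det is linear in row 0: changing M[0][0] by delta changes det by delta * cofactor(0,0).
Cofactor C_00 = (-1)^(0+0) * minor(0,0) = 5
Entry delta = -4 - -5 = 1
Det delta = 1 * 5 = 5
New det = -19 + 5 = -14

Answer: -14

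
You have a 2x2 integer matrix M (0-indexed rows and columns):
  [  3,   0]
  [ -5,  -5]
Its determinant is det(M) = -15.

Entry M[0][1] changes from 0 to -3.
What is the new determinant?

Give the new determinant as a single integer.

Answer: -30

Derivation:
det is linear in row 0: changing M[0][1] by delta changes det by delta * cofactor(0,1).
Cofactor C_01 = (-1)^(0+1) * minor(0,1) = 5
Entry delta = -3 - 0 = -3
Det delta = -3 * 5 = -15
New det = -15 + -15 = -30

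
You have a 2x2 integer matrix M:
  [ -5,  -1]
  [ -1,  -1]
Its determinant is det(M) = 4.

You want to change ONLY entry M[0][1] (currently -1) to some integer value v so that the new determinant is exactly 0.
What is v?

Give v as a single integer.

det is linear in entry M[0][1]: det = old_det + (v - -1) * C_01
Cofactor C_01 = 1
Want det = 0: 4 + (v - -1) * 1 = 0
  (v - -1) = -4 / 1 = -4
  v = -1 + (-4) = -5

Answer: -5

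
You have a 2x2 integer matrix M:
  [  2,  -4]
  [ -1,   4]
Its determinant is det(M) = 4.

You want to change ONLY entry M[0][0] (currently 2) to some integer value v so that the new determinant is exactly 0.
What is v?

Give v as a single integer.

Answer: 1

Derivation:
det is linear in entry M[0][0]: det = old_det + (v - 2) * C_00
Cofactor C_00 = 4
Want det = 0: 4 + (v - 2) * 4 = 0
  (v - 2) = -4 / 4 = -1
  v = 2 + (-1) = 1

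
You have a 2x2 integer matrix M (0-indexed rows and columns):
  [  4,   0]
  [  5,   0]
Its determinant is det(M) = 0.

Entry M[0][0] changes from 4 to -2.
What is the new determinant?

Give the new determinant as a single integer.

det is linear in row 0: changing M[0][0] by delta changes det by delta * cofactor(0,0).
Cofactor C_00 = (-1)^(0+0) * minor(0,0) = 0
Entry delta = -2 - 4 = -6
Det delta = -6 * 0 = 0
New det = 0 + 0 = 0

Answer: 0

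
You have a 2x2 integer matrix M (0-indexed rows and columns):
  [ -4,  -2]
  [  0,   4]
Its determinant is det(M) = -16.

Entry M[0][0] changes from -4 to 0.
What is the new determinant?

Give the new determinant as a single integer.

Answer: 0

Derivation:
det is linear in row 0: changing M[0][0] by delta changes det by delta * cofactor(0,0).
Cofactor C_00 = (-1)^(0+0) * minor(0,0) = 4
Entry delta = 0 - -4 = 4
Det delta = 4 * 4 = 16
New det = -16 + 16 = 0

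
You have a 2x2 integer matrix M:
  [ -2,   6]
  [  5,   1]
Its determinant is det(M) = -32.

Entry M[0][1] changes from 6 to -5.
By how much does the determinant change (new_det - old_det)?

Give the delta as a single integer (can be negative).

Cofactor C_01 = -5
Entry delta = -5 - 6 = -11
Det delta = entry_delta * cofactor = -11 * -5 = 55

Answer: 55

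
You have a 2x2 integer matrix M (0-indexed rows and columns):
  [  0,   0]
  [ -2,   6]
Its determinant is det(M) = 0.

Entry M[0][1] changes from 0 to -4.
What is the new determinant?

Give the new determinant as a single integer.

Answer: -8

Derivation:
det is linear in row 0: changing M[0][1] by delta changes det by delta * cofactor(0,1).
Cofactor C_01 = (-1)^(0+1) * minor(0,1) = 2
Entry delta = -4 - 0 = -4
Det delta = -4 * 2 = -8
New det = 0 + -8 = -8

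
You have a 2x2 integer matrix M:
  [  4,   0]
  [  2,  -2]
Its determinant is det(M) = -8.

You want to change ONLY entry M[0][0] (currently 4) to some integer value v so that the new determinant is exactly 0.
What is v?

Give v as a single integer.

det is linear in entry M[0][0]: det = old_det + (v - 4) * C_00
Cofactor C_00 = -2
Want det = 0: -8 + (v - 4) * -2 = 0
  (v - 4) = 8 / -2 = -4
  v = 4 + (-4) = 0

Answer: 0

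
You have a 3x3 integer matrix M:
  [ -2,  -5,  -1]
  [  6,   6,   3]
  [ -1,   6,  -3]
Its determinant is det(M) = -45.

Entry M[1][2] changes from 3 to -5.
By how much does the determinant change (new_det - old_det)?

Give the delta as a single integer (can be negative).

Cofactor C_12 = 17
Entry delta = -5 - 3 = -8
Det delta = entry_delta * cofactor = -8 * 17 = -136

Answer: -136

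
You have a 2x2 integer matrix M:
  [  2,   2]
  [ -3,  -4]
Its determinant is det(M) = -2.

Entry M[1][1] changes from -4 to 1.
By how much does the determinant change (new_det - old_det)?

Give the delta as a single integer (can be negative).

Cofactor C_11 = 2
Entry delta = 1 - -4 = 5
Det delta = entry_delta * cofactor = 5 * 2 = 10

Answer: 10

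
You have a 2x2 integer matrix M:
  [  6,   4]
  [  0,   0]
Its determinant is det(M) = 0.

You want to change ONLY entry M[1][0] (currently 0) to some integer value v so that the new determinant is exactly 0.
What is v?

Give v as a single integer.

det is linear in entry M[1][0]: det = old_det + (v - 0) * C_10
Cofactor C_10 = -4
Want det = 0: 0 + (v - 0) * -4 = 0
  (v - 0) = 0 / -4 = 0
  v = 0 + (0) = 0

Answer: 0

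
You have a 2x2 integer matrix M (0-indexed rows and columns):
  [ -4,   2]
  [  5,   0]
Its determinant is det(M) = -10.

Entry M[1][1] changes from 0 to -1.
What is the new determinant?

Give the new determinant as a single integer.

Answer: -6

Derivation:
det is linear in row 1: changing M[1][1] by delta changes det by delta * cofactor(1,1).
Cofactor C_11 = (-1)^(1+1) * minor(1,1) = -4
Entry delta = -1 - 0 = -1
Det delta = -1 * -4 = 4
New det = -10 + 4 = -6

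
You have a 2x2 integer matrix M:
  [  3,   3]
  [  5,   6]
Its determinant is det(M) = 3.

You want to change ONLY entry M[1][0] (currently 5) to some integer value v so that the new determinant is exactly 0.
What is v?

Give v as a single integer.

det is linear in entry M[1][0]: det = old_det + (v - 5) * C_10
Cofactor C_10 = -3
Want det = 0: 3 + (v - 5) * -3 = 0
  (v - 5) = -3 / -3 = 1
  v = 5 + (1) = 6

Answer: 6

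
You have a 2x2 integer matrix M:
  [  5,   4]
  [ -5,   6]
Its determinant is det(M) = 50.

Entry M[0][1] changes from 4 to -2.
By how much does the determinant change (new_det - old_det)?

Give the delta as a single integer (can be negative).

Answer: -30

Derivation:
Cofactor C_01 = 5
Entry delta = -2 - 4 = -6
Det delta = entry_delta * cofactor = -6 * 5 = -30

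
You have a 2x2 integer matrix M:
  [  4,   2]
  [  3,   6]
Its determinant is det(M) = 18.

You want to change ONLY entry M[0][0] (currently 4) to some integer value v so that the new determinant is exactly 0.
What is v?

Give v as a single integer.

det is linear in entry M[0][0]: det = old_det + (v - 4) * C_00
Cofactor C_00 = 6
Want det = 0: 18 + (v - 4) * 6 = 0
  (v - 4) = -18 / 6 = -3
  v = 4 + (-3) = 1

Answer: 1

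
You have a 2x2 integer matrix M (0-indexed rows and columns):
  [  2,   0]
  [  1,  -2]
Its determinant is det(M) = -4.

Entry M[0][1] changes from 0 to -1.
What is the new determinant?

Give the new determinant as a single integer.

det is linear in row 0: changing M[0][1] by delta changes det by delta * cofactor(0,1).
Cofactor C_01 = (-1)^(0+1) * minor(0,1) = -1
Entry delta = -1 - 0 = -1
Det delta = -1 * -1 = 1
New det = -4 + 1 = -3

Answer: -3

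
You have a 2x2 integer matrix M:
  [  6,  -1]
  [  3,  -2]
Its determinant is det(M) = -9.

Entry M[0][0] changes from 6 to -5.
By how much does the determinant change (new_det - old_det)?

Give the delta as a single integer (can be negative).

Answer: 22

Derivation:
Cofactor C_00 = -2
Entry delta = -5 - 6 = -11
Det delta = entry_delta * cofactor = -11 * -2 = 22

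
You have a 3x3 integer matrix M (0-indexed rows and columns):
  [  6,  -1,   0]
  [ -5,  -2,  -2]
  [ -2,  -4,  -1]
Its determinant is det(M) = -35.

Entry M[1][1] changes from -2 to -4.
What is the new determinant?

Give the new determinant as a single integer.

det is linear in row 1: changing M[1][1] by delta changes det by delta * cofactor(1,1).
Cofactor C_11 = (-1)^(1+1) * minor(1,1) = -6
Entry delta = -4 - -2 = -2
Det delta = -2 * -6 = 12
New det = -35 + 12 = -23

Answer: -23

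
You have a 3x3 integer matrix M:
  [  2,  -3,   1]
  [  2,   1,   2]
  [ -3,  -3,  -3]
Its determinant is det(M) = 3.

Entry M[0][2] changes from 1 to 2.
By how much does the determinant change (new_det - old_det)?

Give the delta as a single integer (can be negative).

Cofactor C_02 = -3
Entry delta = 2 - 1 = 1
Det delta = entry_delta * cofactor = 1 * -3 = -3

Answer: -3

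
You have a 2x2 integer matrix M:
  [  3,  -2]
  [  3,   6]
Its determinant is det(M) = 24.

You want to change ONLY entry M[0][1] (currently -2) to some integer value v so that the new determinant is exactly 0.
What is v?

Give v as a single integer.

det is linear in entry M[0][1]: det = old_det + (v - -2) * C_01
Cofactor C_01 = -3
Want det = 0: 24 + (v - -2) * -3 = 0
  (v - -2) = -24 / -3 = 8
  v = -2 + (8) = 6

Answer: 6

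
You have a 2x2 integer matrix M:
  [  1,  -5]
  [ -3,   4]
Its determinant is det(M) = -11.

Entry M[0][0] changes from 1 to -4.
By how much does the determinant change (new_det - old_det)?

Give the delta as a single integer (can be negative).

Cofactor C_00 = 4
Entry delta = -4 - 1 = -5
Det delta = entry_delta * cofactor = -5 * 4 = -20

Answer: -20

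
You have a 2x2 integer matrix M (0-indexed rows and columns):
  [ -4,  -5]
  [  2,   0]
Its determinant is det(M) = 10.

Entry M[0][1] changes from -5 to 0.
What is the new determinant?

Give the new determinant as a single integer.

det is linear in row 0: changing M[0][1] by delta changes det by delta * cofactor(0,1).
Cofactor C_01 = (-1)^(0+1) * minor(0,1) = -2
Entry delta = 0 - -5 = 5
Det delta = 5 * -2 = -10
New det = 10 + -10 = 0

Answer: 0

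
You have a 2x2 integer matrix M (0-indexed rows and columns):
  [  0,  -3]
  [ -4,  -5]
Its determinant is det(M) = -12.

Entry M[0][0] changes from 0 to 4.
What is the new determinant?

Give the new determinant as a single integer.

det is linear in row 0: changing M[0][0] by delta changes det by delta * cofactor(0,0).
Cofactor C_00 = (-1)^(0+0) * minor(0,0) = -5
Entry delta = 4 - 0 = 4
Det delta = 4 * -5 = -20
New det = -12 + -20 = -32

Answer: -32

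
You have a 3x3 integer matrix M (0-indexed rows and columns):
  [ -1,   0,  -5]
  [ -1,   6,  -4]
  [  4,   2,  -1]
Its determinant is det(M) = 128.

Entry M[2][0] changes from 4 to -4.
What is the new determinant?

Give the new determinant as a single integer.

det is linear in row 2: changing M[2][0] by delta changes det by delta * cofactor(2,0).
Cofactor C_20 = (-1)^(2+0) * minor(2,0) = 30
Entry delta = -4 - 4 = -8
Det delta = -8 * 30 = -240
New det = 128 + -240 = -112

Answer: -112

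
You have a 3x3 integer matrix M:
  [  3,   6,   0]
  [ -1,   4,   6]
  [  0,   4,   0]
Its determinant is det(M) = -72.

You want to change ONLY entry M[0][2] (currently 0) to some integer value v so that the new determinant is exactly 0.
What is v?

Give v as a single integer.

Answer: -18

Derivation:
det is linear in entry M[0][2]: det = old_det + (v - 0) * C_02
Cofactor C_02 = -4
Want det = 0: -72 + (v - 0) * -4 = 0
  (v - 0) = 72 / -4 = -18
  v = 0 + (-18) = -18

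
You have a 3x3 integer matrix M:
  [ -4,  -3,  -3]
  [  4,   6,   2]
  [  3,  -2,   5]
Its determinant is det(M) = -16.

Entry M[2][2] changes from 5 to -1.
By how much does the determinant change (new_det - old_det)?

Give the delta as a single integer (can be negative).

Answer: 72

Derivation:
Cofactor C_22 = -12
Entry delta = -1 - 5 = -6
Det delta = entry_delta * cofactor = -6 * -12 = 72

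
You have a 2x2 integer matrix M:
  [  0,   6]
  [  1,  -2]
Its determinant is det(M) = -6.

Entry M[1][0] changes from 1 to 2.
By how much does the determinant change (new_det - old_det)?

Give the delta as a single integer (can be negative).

Answer: -6

Derivation:
Cofactor C_10 = -6
Entry delta = 2 - 1 = 1
Det delta = entry_delta * cofactor = 1 * -6 = -6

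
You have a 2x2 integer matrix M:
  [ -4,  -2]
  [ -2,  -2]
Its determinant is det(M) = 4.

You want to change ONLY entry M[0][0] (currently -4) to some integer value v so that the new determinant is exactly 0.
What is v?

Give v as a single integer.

Answer: -2

Derivation:
det is linear in entry M[0][0]: det = old_det + (v - -4) * C_00
Cofactor C_00 = -2
Want det = 0: 4 + (v - -4) * -2 = 0
  (v - -4) = -4 / -2 = 2
  v = -4 + (2) = -2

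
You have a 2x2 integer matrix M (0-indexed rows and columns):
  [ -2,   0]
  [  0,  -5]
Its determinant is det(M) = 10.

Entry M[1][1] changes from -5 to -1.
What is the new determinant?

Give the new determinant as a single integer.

det is linear in row 1: changing M[1][1] by delta changes det by delta * cofactor(1,1).
Cofactor C_11 = (-1)^(1+1) * minor(1,1) = -2
Entry delta = -1 - -5 = 4
Det delta = 4 * -2 = -8
New det = 10 + -8 = 2

Answer: 2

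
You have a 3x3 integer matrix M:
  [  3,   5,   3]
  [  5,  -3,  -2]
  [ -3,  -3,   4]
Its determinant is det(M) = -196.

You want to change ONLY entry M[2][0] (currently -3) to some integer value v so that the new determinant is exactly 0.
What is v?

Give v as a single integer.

Answer: -199

Derivation:
det is linear in entry M[2][0]: det = old_det + (v - -3) * C_20
Cofactor C_20 = -1
Want det = 0: -196 + (v - -3) * -1 = 0
  (v - -3) = 196 / -1 = -196
  v = -3 + (-196) = -199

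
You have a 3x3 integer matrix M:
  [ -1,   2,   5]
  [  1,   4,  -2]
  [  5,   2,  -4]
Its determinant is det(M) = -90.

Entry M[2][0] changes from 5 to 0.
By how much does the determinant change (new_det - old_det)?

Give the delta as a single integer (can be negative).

Cofactor C_20 = -24
Entry delta = 0 - 5 = -5
Det delta = entry_delta * cofactor = -5 * -24 = 120

Answer: 120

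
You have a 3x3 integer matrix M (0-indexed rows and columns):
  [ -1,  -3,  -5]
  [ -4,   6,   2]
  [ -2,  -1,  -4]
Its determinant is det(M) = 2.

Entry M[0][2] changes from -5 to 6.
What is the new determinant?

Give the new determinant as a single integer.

Answer: 178

Derivation:
det is linear in row 0: changing M[0][2] by delta changes det by delta * cofactor(0,2).
Cofactor C_02 = (-1)^(0+2) * minor(0,2) = 16
Entry delta = 6 - -5 = 11
Det delta = 11 * 16 = 176
New det = 2 + 176 = 178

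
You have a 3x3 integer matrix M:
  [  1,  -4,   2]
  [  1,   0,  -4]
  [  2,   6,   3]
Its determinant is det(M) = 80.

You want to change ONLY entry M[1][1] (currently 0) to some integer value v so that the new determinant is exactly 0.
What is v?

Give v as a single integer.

Answer: 80

Derivation:
det is linear in entry M[1][1]: det = old_det + (v - 0) * C_11
Cofactor C_11 = -1
Want det = 0: 80 + (v - 0) * -1 = 0
  (v - 0) = -80 / -1 = 80
  v = 0 + (80) = 80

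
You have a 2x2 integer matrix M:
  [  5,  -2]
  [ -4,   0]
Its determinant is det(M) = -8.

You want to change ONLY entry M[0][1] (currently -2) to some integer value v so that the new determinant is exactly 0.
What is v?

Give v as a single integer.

det is linear in entry M[0][1]: det = old_det + (v - -2) * C_01
Cofactor C_01 = 4
Want det = 0: -8 + (v - -2) * 4 = 0
  (v - -2) = 8 / 4 = 2
  v = -2 + (2) = 0

Answer: 0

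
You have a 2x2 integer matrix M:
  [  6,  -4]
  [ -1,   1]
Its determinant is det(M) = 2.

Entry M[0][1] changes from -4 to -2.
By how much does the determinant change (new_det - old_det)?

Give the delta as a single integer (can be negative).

Cofactor C_01 = 1
Entry delta = -2 - -4 = 2
Det delta = entry_delta * cofactor = 2 * 1 = 2

Answer: 2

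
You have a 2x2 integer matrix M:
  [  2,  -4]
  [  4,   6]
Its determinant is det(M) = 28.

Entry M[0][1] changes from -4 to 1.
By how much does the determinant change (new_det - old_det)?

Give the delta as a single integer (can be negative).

Answer: -20

Derivation:
Cofactor C_01 = -4
Entry delta = 1 - -4 = 5
Det delta = entry_delta * cofactor = 5 * -4 = -20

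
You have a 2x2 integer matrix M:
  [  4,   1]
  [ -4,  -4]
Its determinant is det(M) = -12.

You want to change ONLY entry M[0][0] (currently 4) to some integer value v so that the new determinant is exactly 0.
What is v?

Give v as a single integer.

Answer: 1

Derivation:
det is linear in entry M[0][0]: det = old_det + (v - 4) * C_00
Cofactor C_00 = -4
Want det = 0: -12 + (v - 4) * -4 = 0
  (v - 4) = 12 / -4 = -3
  v = 4 + (-3) = 1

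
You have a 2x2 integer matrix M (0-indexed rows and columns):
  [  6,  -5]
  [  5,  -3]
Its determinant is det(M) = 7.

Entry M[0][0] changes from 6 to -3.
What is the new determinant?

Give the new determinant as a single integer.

det is linear in row 0: changing M[0][0] by delta changes det by delta * cofactor(0,0).
Cofactor C_00 = (-1)^(0+0) * minor(0,0) = -3
Entry delta = -3 - 6 = -9
Det delta = -9 * -3 = 27
New det = 7 + 27 = 34

Answer: 34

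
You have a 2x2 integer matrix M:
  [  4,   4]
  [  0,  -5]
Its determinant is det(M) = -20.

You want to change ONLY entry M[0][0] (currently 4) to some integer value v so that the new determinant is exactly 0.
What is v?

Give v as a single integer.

Answer: 0

Derivation:
det is linear in entry M[0][0]: det = old_det + (v - 4) * C_00
Cofactor C_00 = -5
Want det = 0: -20 + (v - 4) * -5 = 0
  (v - 4) = 20 / -5 = -4
  v = 4 + (-4) = 0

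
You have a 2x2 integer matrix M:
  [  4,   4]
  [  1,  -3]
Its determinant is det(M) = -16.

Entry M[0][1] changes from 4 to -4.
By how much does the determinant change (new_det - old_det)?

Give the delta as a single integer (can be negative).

Answer: 8

Derivation:
Cofactor C_01 = -1
Entry delta = -4 - 4 = -8
Det delta = entry_delta * cofactor = -8 * -1 = 8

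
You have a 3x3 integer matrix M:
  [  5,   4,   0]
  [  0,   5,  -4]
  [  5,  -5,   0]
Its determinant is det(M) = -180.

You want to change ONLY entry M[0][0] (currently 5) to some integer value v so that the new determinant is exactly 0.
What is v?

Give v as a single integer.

Answer: -4

Derivation:
det is linear in entry M[0][0]: det = old_det + (v - 5) * C_00
Cofactor C_00 = -20
Want det = 0: -180 + (v - 5) * -20 = 0
  (v - 5) = 180 / -20 = -9
  v = 5 + (-9) = -4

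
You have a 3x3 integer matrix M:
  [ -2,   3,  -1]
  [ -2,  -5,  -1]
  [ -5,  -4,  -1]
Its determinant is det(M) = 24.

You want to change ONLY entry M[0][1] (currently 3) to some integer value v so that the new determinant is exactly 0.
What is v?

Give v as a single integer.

det is linear in entry M[0][1]: det = old_det + (v - 3) * C_01
Cofactor C_01 = 3
Want det = 0: 24 + (v - 3) * 3 = 0
  (v - 3) = -24 / 3 = -8
  v = 3 + (-8) = -5

Answer: -5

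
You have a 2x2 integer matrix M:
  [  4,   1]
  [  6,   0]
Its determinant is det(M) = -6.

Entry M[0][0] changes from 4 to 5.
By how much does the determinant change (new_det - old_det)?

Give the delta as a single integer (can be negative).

Cofactor C_00 = 0
Entry delta = 5 - 4 = 1
Det delta = entry_delta * cofactor = 1 * 0 = 0

Answer: 0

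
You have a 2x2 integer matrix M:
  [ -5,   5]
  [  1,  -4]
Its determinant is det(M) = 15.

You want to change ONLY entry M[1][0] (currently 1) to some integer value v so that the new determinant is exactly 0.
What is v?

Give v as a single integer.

Answer: 4

Derivation:
det is linear in entry M[1][0]: det = old_det + (v - 1) * C_10
Cofactor C_10 = -5
Want det = 0: 15 + (v - 1) * -5 = 0
  (v - 1) = -15 / -5 = 3
  v = 1 + (3) = 4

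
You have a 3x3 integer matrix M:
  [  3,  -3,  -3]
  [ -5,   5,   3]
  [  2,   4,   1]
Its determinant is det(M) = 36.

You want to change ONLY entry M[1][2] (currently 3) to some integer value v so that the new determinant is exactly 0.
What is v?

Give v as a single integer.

Answer: 5

Derivation:
det is linear in entry M[1][2]: det = old_det + (v - 3) * C_12
Cofactor C_12 = -18
Want det = 0: 36 + (v - 3) * -18 = 0
  (v - 3) = -36 / -18 = 2
  v = 3 + (2) = 5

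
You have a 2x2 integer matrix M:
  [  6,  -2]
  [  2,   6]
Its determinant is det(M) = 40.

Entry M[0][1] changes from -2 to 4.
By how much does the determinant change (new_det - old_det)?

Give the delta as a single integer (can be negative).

Cofactor C_01 = -2
Entry delta = 4 - -2 = 6
Det delta = entry_delta * cofactor = 6 * -2 = -12

Answer: -12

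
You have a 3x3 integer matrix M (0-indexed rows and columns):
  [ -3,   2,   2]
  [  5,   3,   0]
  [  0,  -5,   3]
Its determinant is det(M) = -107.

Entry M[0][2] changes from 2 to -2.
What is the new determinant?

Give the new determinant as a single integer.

Answer: -7

Derivation:
det is linear in row 0: changing M[0][2] by delta changes det by delta * cofactor(0,2).
Cofactor C_02 = (-1)^(0+2) * minor(0,2) = -25
Entry delta = -2 - 2 = -4
Det delta = -4 * -25 = 100
New det = -107 + 100 = -7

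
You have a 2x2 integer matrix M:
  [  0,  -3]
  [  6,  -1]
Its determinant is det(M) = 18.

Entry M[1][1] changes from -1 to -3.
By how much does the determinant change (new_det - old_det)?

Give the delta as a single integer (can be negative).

Answer: 0

Derivation:
Cofactor C_11 = 0
Entry delta = -3 - -1 = -2
Det delta = entry_delta * cofactor = -2 * 0 = 0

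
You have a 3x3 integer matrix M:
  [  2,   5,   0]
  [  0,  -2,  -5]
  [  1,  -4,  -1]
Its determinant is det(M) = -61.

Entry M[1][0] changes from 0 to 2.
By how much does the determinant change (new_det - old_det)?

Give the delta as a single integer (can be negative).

Answer: 10

Derivation:
Cofactor C_10 = 5
Entry delta = 2 - 0 = 2
Det delta = entry_delta * cofactor = 2 * 5 = 10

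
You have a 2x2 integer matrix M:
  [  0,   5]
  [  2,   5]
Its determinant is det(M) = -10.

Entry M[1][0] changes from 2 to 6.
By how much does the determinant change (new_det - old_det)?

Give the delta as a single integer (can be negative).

Answer: -20

Derivation:
Cofactor C_10 = -5
Entry delta = 6 - 2 = 4
Det delta = entry_delta * cofactor = 4 * -5 = -20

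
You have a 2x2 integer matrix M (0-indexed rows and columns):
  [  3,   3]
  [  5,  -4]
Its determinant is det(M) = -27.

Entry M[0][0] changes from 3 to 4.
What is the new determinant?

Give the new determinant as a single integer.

Answer: -31

Derivation:
det is linear in row 0: changing M[0][0] by delta changes det by delta * cofactor(0,0).
Cofactor C_00 = (-1)^(0+0) * minor(0,0) = -4
Entry delta = 4 - 3 = 1
Det delta = 1 * -4 = -4
New det = -27 + -4 = -31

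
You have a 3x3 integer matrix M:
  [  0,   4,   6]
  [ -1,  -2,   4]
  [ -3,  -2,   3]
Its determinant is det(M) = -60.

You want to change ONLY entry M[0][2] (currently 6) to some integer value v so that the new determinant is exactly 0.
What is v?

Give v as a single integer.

Answer: -9

Derivation:
det is linear in entry M[0][2]: det = old_det + (v - 6) * C_02
Cofactor C_02 = -4
Want det = 0: -60 + (v - 6) * -4 = 0
  (v - 6) = 60 / -4 = -15
  v = 6 + (-15) = -9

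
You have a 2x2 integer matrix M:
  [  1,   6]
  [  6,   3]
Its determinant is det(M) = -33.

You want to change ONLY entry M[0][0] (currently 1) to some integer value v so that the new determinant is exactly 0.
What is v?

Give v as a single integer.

det is linear in entry M[0][0]: det = old_det + (v - 1) * C_00
Cofactor C_00 = 3
Want det = 0: -33 + (v - 1) * 3 = 0
  (v - 1) = 33 / 3 = 11
  v = 1 + (11) = 12

Answer: 12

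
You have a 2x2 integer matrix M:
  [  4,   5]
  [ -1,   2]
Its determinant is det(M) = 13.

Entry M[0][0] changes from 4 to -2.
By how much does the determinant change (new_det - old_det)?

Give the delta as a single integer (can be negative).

Answer: -12

Derivation:
Cofactor C_00 = 2
Entry delta = -2 - 4 = -6
Det delta = entry_delta * cofactor = -6 * 2 = -12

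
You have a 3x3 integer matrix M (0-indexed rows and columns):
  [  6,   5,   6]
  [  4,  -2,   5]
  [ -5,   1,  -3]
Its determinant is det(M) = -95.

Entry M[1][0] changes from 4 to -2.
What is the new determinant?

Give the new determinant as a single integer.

det is linear in row 1: changing M[1][0] by delta changes det by delta * cofactor(1,0).
Cofactor C_10 = (-1)^(1+0) * minor(1,0) = 21
Entry delta = -2 - 4 = -6
Det delta = -6 * 21 = -126
New det = -95 + -126 = -221

Answer: -221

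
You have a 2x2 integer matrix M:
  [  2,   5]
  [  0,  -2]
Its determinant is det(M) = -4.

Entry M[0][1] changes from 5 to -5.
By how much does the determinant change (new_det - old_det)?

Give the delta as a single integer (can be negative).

Cofactor C_01 = 0
Entry delta = -5 - 5 = -10
Det delta = entry_delta * cofactor = -10 * 0 = 0

Answer: 0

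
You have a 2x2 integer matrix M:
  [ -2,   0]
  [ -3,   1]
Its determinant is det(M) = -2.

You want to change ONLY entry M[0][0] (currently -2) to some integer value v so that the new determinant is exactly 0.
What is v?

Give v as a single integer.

det is linear in entry M[0][0]: det = old_det + (v - -2) * C_00
Cofactor C_00 = 1
Want det = 0: -2 + (v - -2) * 1 = 0
  (v - -2) = 2 / 1 = 2
  v = -2 + (2) = 0

Answer: 0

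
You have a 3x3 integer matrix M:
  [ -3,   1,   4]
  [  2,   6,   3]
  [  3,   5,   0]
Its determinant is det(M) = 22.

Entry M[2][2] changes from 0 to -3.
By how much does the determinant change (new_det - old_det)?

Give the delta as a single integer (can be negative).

Answer: 60

Derivation:
Cofactor C_22 = -20
Entry delta = -3 - 0 = -3
Det delta = entry_delta * cofactor = -3 * -20 = 60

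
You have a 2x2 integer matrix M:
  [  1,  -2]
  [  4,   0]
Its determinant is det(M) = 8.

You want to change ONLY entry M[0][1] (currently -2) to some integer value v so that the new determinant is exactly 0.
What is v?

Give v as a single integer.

det is linear in entry M[0][1]: det = old_det + (v - -2) * C_01
Cofactor C_01 = -4
Want det = 0: 8 + (v - -2) * -4 = 0
  (v - -2) = -8 / -4 = 2
  v = -2 + (2) = 0

Answer: 0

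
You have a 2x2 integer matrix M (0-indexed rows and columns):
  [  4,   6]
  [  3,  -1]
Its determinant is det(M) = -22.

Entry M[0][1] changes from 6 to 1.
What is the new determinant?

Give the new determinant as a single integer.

det is linear in row 0: changing M[0][1] by delta changes det by delta * cofactor(0,1).
Cofactor C_01 = (-1)^(0+1) * minor(0,1) = -3
Entry delta = 1 - 6 = -5
Det delta = -5 * -3 = 15
New det = -22 + 15 = -7

Answer: -7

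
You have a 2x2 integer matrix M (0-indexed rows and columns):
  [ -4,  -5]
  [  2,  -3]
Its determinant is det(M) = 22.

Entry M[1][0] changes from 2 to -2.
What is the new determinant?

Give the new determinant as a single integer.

Answer: 2

Derivation:
det is linear in row 1: changing M[1][0] by delta changes det by delta * cofactor(1,0).
Cofactor C_10 = (-1)^(1+0) * minor(1,0) = 5
Entry delta = -2 - 2 = -4
Det delta = -4 * 5 = -20
New det = 22 + -20 = 2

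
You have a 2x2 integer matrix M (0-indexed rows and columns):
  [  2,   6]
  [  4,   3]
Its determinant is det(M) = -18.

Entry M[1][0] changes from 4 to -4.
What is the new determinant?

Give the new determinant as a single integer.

Answer: 30

Derivation:
det is linear in row 1: changing M[1][0] by delta changes det by delta * cofactor(1,0).
Cofactor C_10 = (-1)^(1+0) * minor(1,0) = -6
Entry delta = -4 - 4 = -8
Det delta = -8 * -6 = 48
New det = -18 + 48 = 30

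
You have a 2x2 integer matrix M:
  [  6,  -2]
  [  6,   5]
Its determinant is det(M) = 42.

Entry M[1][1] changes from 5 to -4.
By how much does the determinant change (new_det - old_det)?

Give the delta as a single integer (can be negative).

Cofactor C_11 = 6
Entry delta = -4 - 5 = -9
Det delta = entry_delta * cofactor = -9 * 6 = -54

Answer: -54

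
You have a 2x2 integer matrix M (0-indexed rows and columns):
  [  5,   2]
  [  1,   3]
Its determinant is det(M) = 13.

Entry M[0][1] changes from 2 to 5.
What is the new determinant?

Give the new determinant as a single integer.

det is linear in row 0: changing M[0][1] by delta changes det by delta * cofactor(0,1).
Cofactor C_01 = (-1)^(0+1) * minor(0,1) = -1
Entry delta = 5 - 2 = 3
Det delta = 3 * -1 = -3
New det = 13 + -3 = 10

Answer: 10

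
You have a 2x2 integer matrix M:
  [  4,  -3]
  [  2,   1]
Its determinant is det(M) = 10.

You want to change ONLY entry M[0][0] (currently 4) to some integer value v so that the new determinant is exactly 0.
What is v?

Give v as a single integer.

det is linear in entry M[0][0]: det = old_det + (v - 4) * C_00
Cofactor C_00 = 1
Want det = 0: 10 + (v - 4) * 1 = 0
  (v - 4) = -10 / 1 = -10
  v = 4 + (-10) = -6

Answer: -6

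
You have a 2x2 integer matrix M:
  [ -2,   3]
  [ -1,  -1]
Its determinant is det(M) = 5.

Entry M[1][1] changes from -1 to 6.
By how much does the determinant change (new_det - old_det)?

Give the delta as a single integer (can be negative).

Answer: -14

Derivation:
Cofactor C_11 = -2
Entry delta = 6 - -1 = 7
Det delta = entry_delta * cofactor = 7 * -2 = -14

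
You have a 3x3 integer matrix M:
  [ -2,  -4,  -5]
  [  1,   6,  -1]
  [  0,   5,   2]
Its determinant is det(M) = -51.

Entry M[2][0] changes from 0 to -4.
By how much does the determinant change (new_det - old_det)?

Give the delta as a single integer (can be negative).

Answer: -136

Derivation:
Cofactor C_20 = 34
Entry delta = -4 - 0 = -4
Det delta = entry_delta * cofactor = -4 * 34 = -136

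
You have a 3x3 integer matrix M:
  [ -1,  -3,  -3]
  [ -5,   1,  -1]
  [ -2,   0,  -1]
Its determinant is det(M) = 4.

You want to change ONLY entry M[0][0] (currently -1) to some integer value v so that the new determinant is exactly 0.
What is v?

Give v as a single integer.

det is linear in entry M[0][0]: det = old_det + (v - -1) * C_00
Cofactor C_00 = -1
Want det = 0: 4 + (v - -1) * -1 = 0
  (v - -1) = -4 / -1 = 4
  v = -1 + (4) = 3

Answer: 3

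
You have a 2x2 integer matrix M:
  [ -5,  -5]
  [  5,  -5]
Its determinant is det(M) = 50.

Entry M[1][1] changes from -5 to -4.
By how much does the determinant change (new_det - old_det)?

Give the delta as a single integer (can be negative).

Answer: -5

Derivation:
Cofactor C_11 = -5
Entry delta = -4 - -5 = 1
Det delta = entry_delta * cofactor = 1 * -5 = -5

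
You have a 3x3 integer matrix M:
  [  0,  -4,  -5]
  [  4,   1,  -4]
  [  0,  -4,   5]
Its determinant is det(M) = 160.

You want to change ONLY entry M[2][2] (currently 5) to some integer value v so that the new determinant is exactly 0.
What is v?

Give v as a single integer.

det is linear in entry M[2][2]: det = old_det + (v - 5) * C_22
Cofactor C_22 = 16
Want det = 0: 160 + (v - 5) * 16 = 0
  (v - 5) = -160 / 16 = -10
  v = 5 + (-10) = -5

Answer: -5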